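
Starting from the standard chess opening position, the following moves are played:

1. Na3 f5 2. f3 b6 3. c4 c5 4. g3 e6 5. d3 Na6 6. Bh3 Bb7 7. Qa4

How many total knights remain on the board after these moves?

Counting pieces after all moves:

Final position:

  a b c d e f g h
  ─────────────────
8│♜ · · ♛ ♚ ♝ ♞ ♜│8
7│♟ ♝ · ♟ · · ♟ ♟│7
6│♞ ♟ · · ♟ · · ·│6
5│· · ♟ · · ♟ · ·│5
4│♕ · ♙ · · · · ·│4
3│♘ · · ♙ · ♙ ♙ ♗│3
2│♙ ♙ · · ♙ · · ♙│2
1│♖ · ♗ · ♔ · ♘ ♖│1
  ─────────────────
  a b c d e f g h


4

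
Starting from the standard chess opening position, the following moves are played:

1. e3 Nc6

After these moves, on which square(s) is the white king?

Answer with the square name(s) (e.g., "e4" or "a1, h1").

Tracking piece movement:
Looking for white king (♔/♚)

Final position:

  a b c d e f g h
  ─────────────────
8│♜ · ♝ ♛ ♚ ♝ ♞ ♜│8
7│♟ ♟ ♟ ♟ ♟ ♟ ♟ ♟│7
6│· · ♞ · · · · ·│6
5│· · · · · · · ·│5
4│· · · · · · · ·│4
3│· · · · ♙ · · ·│3
2│♙ ♙ ♙ ♙ · ♙ ♙ ♙│2
1│♖ ♘ ♗ ♕ ♔ ♗ ♘ ♖│1
  ─────────────────
  a b c d e f g h


e1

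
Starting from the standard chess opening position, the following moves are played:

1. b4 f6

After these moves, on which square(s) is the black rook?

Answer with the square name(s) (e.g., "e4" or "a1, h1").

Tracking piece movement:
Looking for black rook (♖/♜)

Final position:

  a b c d e f g h
  ─────────────────
8│♜ ♞ ♝ ♛ ♚ ♝ ♞ ♜│8
7│♟ ♟ ♟ ♟ ♟ · ♟ ♟│7
6│· · · · · ♟ · ·│6
5│· · · · · · · ·│5
4│· ♙ · · · · · ·│4
3│· · · · · · · ·│3
2│♙ · ♙ ♙ ♙ ♙ ♙ ♙│2
1│♖ ♘ ♗ ♕ ♔ ♗ ♘ ♖│1
  ─────────────────
  a b c d e f g h


a8, h8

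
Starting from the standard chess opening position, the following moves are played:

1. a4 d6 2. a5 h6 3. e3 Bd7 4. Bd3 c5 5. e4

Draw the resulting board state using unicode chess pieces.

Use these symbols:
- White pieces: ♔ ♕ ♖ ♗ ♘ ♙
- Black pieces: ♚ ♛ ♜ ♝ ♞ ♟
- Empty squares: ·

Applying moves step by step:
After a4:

♜ ♞ ♝ ♛ ♚ ♝ ♞ ♜
♟ ♟ ♟ ♟ ♟ ♟ ♟ ♟
· · · · · · · ·
· · · · · · · ·
♙ · · · · · · ·
· · · · · · · ·
· ♙ ♙ ♙ ♙ ♙ ♙ ♙
♖ ♘ ♗ ♕ ♔ ♗ ♘ ♖


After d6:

♜ ♞ ♝ ♛ ♚ ♝ ♞ ♜
♟ ♟ ♟ · ♟ ♟ ♟ ♟
· · · ♟ · · · ·
· · · · · · · ·
♙ · · · · · · ·
· · · · · · · ·
· ♙ ♙ ♙ ♙ ♙ ♙ ♙
♖ ♘ ♗ ♕ ♔ ♗ ♘ ♖


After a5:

♜ ♞ ♝ ♛ ♚ ♝ ♞ ♜
♟ ♟ ♟ · ♟ ♟ ♟ ♟
· · · ♟ · · · ·
♙ · · · · · · ·
· · · · · · · ·
· · · · · · · ·
· ♙ ♙ ♙ ♙ ♙ ♙ ♙
♖ ♘ ♗ ♕ ♔ ♗ ♘ ♖


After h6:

♜ ♞ ♝ ♛ ♚ ♝ ♞ ♜
♟ ♟ ♟ · ♟ ♟ ♟ ·
· · · ♟ · · · ♟
♙ · · · · · · ·
· · · · · · · ·
· · · · · · · ·
· ♙ ♙ ♙ ♙ ♙ ♙ ♙
♖ ♘ ♗ ♕ ♔ ♗ ♘ ♖


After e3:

♜ ♞ ♝ ♛ ♚ ♝ ♞ ♜
♟ ♟ ♟ · ♟ ♟ ♟ ·
· · · ♟ · · · ♟
♙ · · · · · · ·
· · · · · · · ·
· · · · ♙ · · ·
· ♙ ♙ ♙ · ♙ ♙ ♙
♖ ♘ ♗ ♕ ♔ ♗ ♘ ♖


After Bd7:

♜ ♞ · ♛ ♚ ♝ ♞ ♜
♟ ♟ ♟ ♝ ♟ ♟ ♟ ·
· · · ♟ · · · ♟
♙ · · · · · · ·
· · · · · · · ·
· · · · ♙ · · ·
· ♙ ♙ ♙ · ♙ ♙ ♙
♖ ♘ ♗ ♕ ♔ ♗ ♘ ♖


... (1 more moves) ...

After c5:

♜ ♞ · ♛ ♚ ♝ ♞ ♜
♟ ♟ · ♝ ♟ ♟ ♟ ·
· · · ♟ · · · ♟
♙ · ♟ · · · · ·
· · · · · · · ·
· · · ♗ ♙ · · ·
· ♙ ♙ ♙ · ♙ ♙ ♙
♖ ♘ ♗ ♕ ♔ · ♘ ♖


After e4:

♜ ♞ · ♛ ♚ ♝ ♞ ♜
♟ ♟ · ♝ ♟ ♟ ♟ ·
· · · ♟ · · · ♟
♙ · ♟ · · · · ·
· · · · ♙ · · ·
· · · ♗ · · · ·
· ♙ ♙ ♙ · ♙ ♙ ♙
♖ ♘ ♗ ♕ ♔ · ♘ ♖



  a b c d e f g h
  ─────────────────
8│♜ ♞ · ♛ ♚ ♝ ♞ ♜│8
7│♟ ♟ · ♝ ♟ ♟ ♟ ·│7
6│· · · ♟ · · · ♟│6
5│♙ · ♟ · · · · ·│5
4│· · · · ♙ · · ·│4
3│· · · ♗ · · · ·│3
2│· ♙ ♙ ♙ · ♙ ♙ ♙│2
1│♖ ♘ ♗ ♕ ♔ · ♘ ♖│1
  ─────────────────
  a b c d e f g h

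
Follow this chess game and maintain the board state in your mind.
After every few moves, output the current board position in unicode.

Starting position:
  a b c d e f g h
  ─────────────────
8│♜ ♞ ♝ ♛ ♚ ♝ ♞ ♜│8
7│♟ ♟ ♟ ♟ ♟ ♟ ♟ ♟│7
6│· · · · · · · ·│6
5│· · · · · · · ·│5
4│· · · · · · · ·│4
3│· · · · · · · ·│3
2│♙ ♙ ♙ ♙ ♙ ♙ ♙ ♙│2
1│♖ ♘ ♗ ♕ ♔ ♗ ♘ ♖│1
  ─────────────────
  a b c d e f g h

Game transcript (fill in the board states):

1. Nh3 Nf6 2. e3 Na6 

  a b c d e f g h
  ─────────────────
8│♜ · ♝ ♛ ♚ ♝ · ♜│8
7│♟ ♟ ♟ ♟ ♟ ♟ ♟ ♟│7
6│♞ · · · · ♞ · ·│6
5│· · · · · · · ·│5
4│· · · · · · · ·│4
3│· · · · ♙ · · ♘│3
2│♙ ♙ ♙ ♙ · ♙ ♙ ♙│2
1│♖ ♘ ♗ ♕ ♔ ♗ · ♖│1
  ─────────────────
  a b c d e f g h

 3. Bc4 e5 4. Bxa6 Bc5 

  a b c d e f g h
  ─────────────────
8│♜ · ♝ ♛ ♚ · · ♜│8
7│♟ ♟ ♟ ♟ · ♟ ♟ ♟│7
6│♗ · · · · ♞ · ·│6
5│· · ♝ · ♟ · · ·│5
4│· · · · · · · ·│4
3│· · · · ♙ · · ♘│3
2│♙ ♙ ♙ ♙ · ♙ ♙ ♙│2
1│♖ ♘ ♗ ♕ ♔ · · ♖│1
  ─────────────────
  a b c d e f g h

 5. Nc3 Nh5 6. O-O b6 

  a b c d e f g h
  ─────────────────
8│♜ · ♝ ♛ ♚ · · ♜│8
7│♟ · ♟ ♟ · ♟ ♟ ♟│7
6│♗ ♟ · · · · · ·│6
5│· · ♝ · ♟ · · ♞│5
4│· · · · · · · ·│4
3│· · ♘ · ♙ · · ♘│3
2│♙ ♙ ♙ ♙ · ♙ ♙ ♙│2
1│♖ · ♗ ♕ · ♖ ♔ ·│1
  ─────────────────
  a b c d e f g h

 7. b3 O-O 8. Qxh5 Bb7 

  a b c d e f g h
  ─────────────────
8│♜ · · ♛ · ♜ ♚ ·│8
7│♟ ♝ ♟ ♟ · ♟ ♟ ♟│7
6│♗ ♟ · · · · · ·│6
5│· · ♝ · ♟ · · ♕│5
4│· · · · · · · ·│4
3│· ♙ ♘ · ♙ · · ♘│3
2│♙ · ♙ ♙ · ♙ ♙ ♙│2
1│♖ · ♗ · · ♖ ♔ ·│1
  ─────────────────
  a b c d e f g h

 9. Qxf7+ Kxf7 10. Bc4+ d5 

  a b c d e f g h
  ─────────────────
8│♜ · · ♛ · ♜ · ·│8
7│♟ ♝ ♟ · · ♚ ♟ ♟│7
6│· ♟ · · · · · ·│6
5│· · ♝ ♟ ♟ · · ·│5
4│· · ♗ · · · · ·│4
3│· ♙ ♘ · ♙ · · ♘│3
2│♙ · ♙ ♙ · ♙ ♙ ♙│2
1│♖ · ♗ · · ♖ ♔ ·│1
  ─────────────────
  a b c d e f g h



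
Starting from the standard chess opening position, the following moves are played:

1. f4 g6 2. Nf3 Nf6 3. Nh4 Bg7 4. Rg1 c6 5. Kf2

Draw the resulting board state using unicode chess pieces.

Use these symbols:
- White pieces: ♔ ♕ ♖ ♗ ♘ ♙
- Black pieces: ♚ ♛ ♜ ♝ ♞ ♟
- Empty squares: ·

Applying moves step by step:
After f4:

♜ ♞ ♝ ♛ ♚ ♝ ♞ ♜
♟ ♟ ♟ ♟ ♟ ♟ ♟ ♟
· · · · · · · ·
· · · · · · · ·
· · · · · ♙ · ·
· · · · · · · ·
♙ ♙ ♙ ♙ ♙ · ♙ ♙
♖ ♘ ♗ ♕ ♔ ♗ ♘ ♖


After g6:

♜ ♞ ♝ ♛ ♚ ♝ ♞ ♜
♟ ♟ ♟ ♟ ♟ ♟ · ♟
· · · · · · ♟ ·
· · · · · · · ·
· · · · · ♙ · ·
· · · · · · · ·
♙ ♙ ♙ ♙ ♙ · ♙ ♙
♖ ♘ ♗ ♕ ♔ ♗ ♘ ♖


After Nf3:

♜ ♞ ♝ ♛ ♚ ♝ ♞ ♜
♟ ♟ ♟ ♟ ♟ ♟ · ♟
· · · · · · ♟ ·
· · · · · · · ·
· · · · · ♙ · ·
· · · · · ♘ · ·
♙ ♙ ♙ ♙ ♙ · ♙ ♙
♖ ♘ ♗ ♕ ♔ ♗ · ♖


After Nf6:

♜ ♞ ♝ ♛ ♚ ♝ · ♜
♟ ♟ ♟ ♟ ♟ ♟ · ♟
· · · · · ♞ ♟ ·
· · · · · · · ·
· · · · · ♙ · ·
· · · · · ♘ · ·
♙ ♙ ♙ ♙ ♙ · ♙ ♙
♖ ♘ ♗ ♕ ♔ ♗ · ♖


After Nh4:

♜ ♞ ♝ ♛ ♚ ♝ · ♜
♟ ♟ ♟ ♟ ♟ ♟ · ♟
· · · · · ♞ ♟ ·
· · · · · · · ·
· · · · · ♙ · ♘
· · · · · · · ·
♙ ♙ ♙ ♙ ♙ · ♙ ♙
♖ ♘ ♗ ♕ ♔ ♗ · ♖


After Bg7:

♜ ♞ ♝ ♛ ♚ · · ♜
♟ ♟ ♟ ♟ ♟ ♟ ♝ ♟
· · · · · ♞ ♟ ·
· · · · · · · ·
· · · · · ♙ · ♘
· · · · · · · ·
♙ ♙ ♙ ♙ ♙ · ♙ ♙
♖ ♘ ♗ ♕ ♔ ♗ · ♖


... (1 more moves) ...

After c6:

♜ ♞ ♝ ♛ ♚ · · ♜
♟ ♟ · ♟ ♟ ♟ ♝ ♟
· · ♟ · · ♞ ♟ ·
· · · · · · · ·
· · · · · ♙ · ♘
· · · · · · · ·
♙ ♙ ♙ ♙ ♙ · ♙ ♙
♖ ♘ ♗ ♕ ♔ ♗ ♖ ·


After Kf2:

♜ ♞ ♝ ♛ ♚ · · ♜
♟ ♟ · ♟ ♟ ♟ ♝ ♟
· · ♟ · · ♞ ♟ ·
· · · · · · · ·
· · · · · ♙ · ♘
· · · · · · · ·
♙ ♙ ♙ ♙ ♙ ♔ ♙ ♙
♖ ♘ ♗ ♕ · ♗ ♖ ·



  a b c d e f g h
  ─────────────────
8│♜ ♞ ♝ ♛ ♚ · · ♜│8
7│♟ ♟ · ♟ ♟ ♟ ♝ ♟│7
6│· · ♟ · · ♞ ♟ ·│6
5│· · · · · · · ·│5
4│· · · · · ♙ · ♘│4
3│· · · · · · · ·│3
2│♙ ♙ ♙ ♙ ♙ ♔ ♙ ♙│2
1│♖ ♘ ♗ ♕ · ♗ ♖ ·│1
  ─────────────────
  a b c d e f g h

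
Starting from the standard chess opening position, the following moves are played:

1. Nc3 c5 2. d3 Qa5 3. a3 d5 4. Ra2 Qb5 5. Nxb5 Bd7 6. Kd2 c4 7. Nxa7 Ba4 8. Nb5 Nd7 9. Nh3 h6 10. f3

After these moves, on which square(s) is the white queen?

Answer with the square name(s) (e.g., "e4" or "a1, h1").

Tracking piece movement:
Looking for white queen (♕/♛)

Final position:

  a b c d e f g h
  ─────────────────
8│♜ · · · ♚ ♝ ♞ ♜│8
7│· ♟ · ♞ ♟ ♟ ♟ ·│7
6│· · · · · · · ♟│6
5│· ♘ · ♟ · · · ·│5
4│♝ · ♟ · · · · ·│4
3│♙ · · ♙ · ♙ · ♘│3
2│♖ ♙ ♙ ♔ ♙ · ♙ ♙│2
1│· · ♗ ♕ · ♗ · ♖│1
  ─────────────────
  a b c d e f g h


d1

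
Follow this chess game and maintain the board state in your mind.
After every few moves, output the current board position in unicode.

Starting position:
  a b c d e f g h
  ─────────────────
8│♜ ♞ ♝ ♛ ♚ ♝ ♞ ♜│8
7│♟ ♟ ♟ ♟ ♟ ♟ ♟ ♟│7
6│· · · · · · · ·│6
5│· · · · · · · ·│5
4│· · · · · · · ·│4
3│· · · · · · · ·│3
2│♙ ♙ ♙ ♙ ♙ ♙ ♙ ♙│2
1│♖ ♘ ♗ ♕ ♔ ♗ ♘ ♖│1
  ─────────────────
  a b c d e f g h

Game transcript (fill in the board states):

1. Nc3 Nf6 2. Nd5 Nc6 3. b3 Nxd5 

  a b c d e f g h
  ─────────────────
8│♜ · ♝ ♛ ♚ ♝ · ♜│8
7│♟ ♟ ♟ ♟ ♟ ♟ ♟ ♟│7
6│· · ♞ · · · · ·│6
5│· · · ♞ · · · ·│5
4│· · · · · · · ·│4
3│· ♙ · · · · · ·│3
2│♙ · ♙ ♙ ♙ ♙ ♙ ♙│2
1│♖ · ♗ ♕ ♔ ♗ ♘ ♖│1
  ─────────────────
  a b c d e f g h

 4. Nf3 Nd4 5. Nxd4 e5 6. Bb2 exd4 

  a b c d e f g h
  ─────────────────
8│♜ · ♝ ♛ ♚ ♝ · ♜│8
7│♟ ♟ ♟ ♟ · ♟ ♟ ♟│7
6│· · · · · · · ·│6
5│· · · ♞ · · · ·│5
4│· · · ♟ · · · ·│4
3│· ♙ · · · · · ·│3
2│♙ ♗ ♙ ♙ ♙ ♙ ♙ ♙│2
1│♖ · · ♕ ♔ ♗ · ♖│1
  ─────────────────
  a b c d e f g h

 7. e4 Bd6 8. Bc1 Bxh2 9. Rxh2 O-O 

  a b c d e f g h
  ─────────────────
8│♜ · ♝ ♛ · ♜ ♚ ·│8
7│♟ ♟ ♟ ♟ · ♟ ♟ ♟│7
6│· · · · · · · ·│6
5│· · · ♞ · · · ·│5
4│· · · ♟ ♙ · · ·│4
3│· ♙ · · · · · ·│3
2│♙ · ♙ ♙ · ♙ ♙ ♖│2
1│♖ · ♗ ♕ ♔ ♗ · ·│1
  ─────────────────
  a b c d e f g h

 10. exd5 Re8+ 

  a b c d e f g h
  ─────────────────
8│♜ · ♝ ♛ ♜ · ♚ ·│8
7│♟ ♟ ♟ ♟ · ♟ ♟ ♟│7
6│· · · · · · · ·│6
5│· · · ♙ · · · ·│5
4│· · · ♟ · · · ·│4
3│· ♙ · · · · · ·│3
2│♙ · ♙ ♙ · ♙ ♙ ♖│2
1│♖ · ♗ ♕ ♔ ♗ · ·│1
  ─────────────────
  a b c d e f g h


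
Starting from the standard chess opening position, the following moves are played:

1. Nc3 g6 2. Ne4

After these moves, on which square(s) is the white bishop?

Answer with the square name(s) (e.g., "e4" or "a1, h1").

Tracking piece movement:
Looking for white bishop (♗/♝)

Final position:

  a b c d e f g h
  ─────────────────
8│♜ ♞ ♝ ♛ ♚ ♝ ♞ ♜│8
7│♟ ♟ ♟ ♟ ♟ ♟ · ♟│7
6│· · · · · · ♟ ·│6
5│· · · · · · · ·│5
4│· · · · ♘ · · ·│4
3│· · · · · · · ·│3
2│♙ ♙ ♙ ♙ ♙ ♙ ♙ ♙│2
1│♖ · ♗ ♕ ♔ ♗ ♘ ♖│1
  ─────────────────
  a b c d e f g h


c1, f1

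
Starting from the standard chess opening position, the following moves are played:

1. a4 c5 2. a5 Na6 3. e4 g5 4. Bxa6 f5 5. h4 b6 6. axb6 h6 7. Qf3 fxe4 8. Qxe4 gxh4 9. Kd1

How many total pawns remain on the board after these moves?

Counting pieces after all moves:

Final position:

  a b c d e f g h
  ─────────────────
8│♜ · ♝ ♛ ♚ ♝ ♞ ♜│8
7│♟ · · ♟ ♟ · · ·│7
6│♗ ♙ · · · · · ♟│6
5│· · ♟ · · · · ·│5
4│· · · · ♕ · · ♟│4
3│· · · · · · · ·│3
2│· ♙ ♙ ♙ · ♙ ♙ ·│2
1│♖ ♘ ♗ ♔ · · ♘ ♖│1
  ─────────────────
  a b c d e f g h


12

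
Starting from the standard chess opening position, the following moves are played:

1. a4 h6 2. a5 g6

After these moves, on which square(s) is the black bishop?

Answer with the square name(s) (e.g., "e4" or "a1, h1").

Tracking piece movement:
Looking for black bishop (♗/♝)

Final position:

  a b c d e f g h
  ─────────────────
8│♜ ♞ ♝ ♛ ♚ ♝ ♞ ♜│8
7│♟ ♟ ♟ ♟ ♟ ♟ · ·│7
6│· · · · · · ♟ ♟│6
5│♙ · · · · · · ·│5
4│· · · · · · · ·│4
3│· · · · · · · ·│3
2│· ♙ ♙ ♙ ♙ ♙ ♙ ♙│2
1│♖ ♘ ♗ ♕ ♔ ♗ ♘ ♖│1
  ─────────────────
  a b c d e f g h


c8, f8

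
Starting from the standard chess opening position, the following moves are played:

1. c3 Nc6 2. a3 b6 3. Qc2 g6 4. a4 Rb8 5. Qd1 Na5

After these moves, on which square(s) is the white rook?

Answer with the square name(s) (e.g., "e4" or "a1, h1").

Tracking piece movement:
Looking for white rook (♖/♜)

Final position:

  a b c d e f g h
  ─────────────────
8│· ♜ ♝ ♛ ♚ ♝ ♞ ♜│8
7│♟ · ♟ ♟ ♟ ♟ · ♟│7
6│· ♟ · · · · ♟ ·│6
5│♞ · · · · · · ·│5
4│♙ · · · · · · ·│4
3│· · ♙ · · · · ·│3
2│· ♙ · ♙ ♙ ♙ ♙ ♙│2
1│♖ ♘ ♗ ♕ ♔ ♗ ♘ ♖│1
  ─────────────────
  a b c d e f g h


a1, h1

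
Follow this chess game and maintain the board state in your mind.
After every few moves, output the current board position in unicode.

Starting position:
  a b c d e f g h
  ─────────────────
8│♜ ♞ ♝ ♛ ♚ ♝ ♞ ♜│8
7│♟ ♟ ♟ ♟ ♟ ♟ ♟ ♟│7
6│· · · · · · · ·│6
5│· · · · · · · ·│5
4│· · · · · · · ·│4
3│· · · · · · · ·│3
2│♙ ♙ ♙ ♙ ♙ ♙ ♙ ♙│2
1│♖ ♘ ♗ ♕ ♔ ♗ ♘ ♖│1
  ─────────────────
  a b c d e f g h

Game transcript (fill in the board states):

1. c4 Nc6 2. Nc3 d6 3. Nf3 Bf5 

  a b c d e f g h
  ─────────────────
8│♜ · · ♛ ♚ ♝ ♞ ♜│8
7│♟ ♟ ♟ · ♟ ♟ ♟ ♟│7
6│· · ♞ ♟ · · · ·│6
5│· · · · · ♝ · ·│5
4│· · ♙ · · · · ·│4
3│· · ♘ · · ♘ · ·│3
2│♙ ♙ · ♙ ♙ ♙ ♙ ♙│2
1│♖ · ♗ ♕ ♔ ♗ · ♖│1
  ─────────────────
  a b c d e f g h

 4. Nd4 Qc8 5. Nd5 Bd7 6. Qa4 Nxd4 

  a b c d e f g h
  ─────────────────
8│♜ · ♛ · ♚ ♝ ♞ ♜│8
7│♟ ♟ ♟ ♝ ♟ ♟ ♟ ♟│7
6│· · · ♟ · · · ·│6
5│· · · ♘ · · · ·│5
4│♕ · ♙ ♞ · · · ·│4
3│· · · · · · · ·│3
2│♙ ♙ · ♙ ♙ ♙ ♙ ♙│2
1│♖ · ♗ · ♔ ♗ · ♖│1
  ─────────────────
  a b c d e f g h

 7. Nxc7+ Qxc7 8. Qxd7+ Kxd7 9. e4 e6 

  a b c d e f g h
  ─────────────────
8│♜ · · · · ♝ ♞ ♜│8
7│♟ ♟ ♛ ♚ · ♟ ♟ ♟│7
6│· · · ♟ ♟ · · ·│6
5│· · · · · · · ·│5
4│· · ♙ ♞ ♙ · · ·│4
3│· · · · · · · ·│3
2│♙ ♙ · ♙ · ♙ ♙ ♙│2
1│♖ · ♗ · ♔ ♗ · ♖│1
  ─────────────────
  a b c d e f g h

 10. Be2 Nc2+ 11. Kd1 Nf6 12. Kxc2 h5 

  a b c d e f g h
  ─────────────────
8│♜ · · · · ♝ · ♜│8
7│♟ ♟ ♛ ♚ · ♟ ♟ ·│7
6│· · · ♟ ♟ ♞ · ·│6
5│· · · · · · · ♟│5
4│· · ♙ · ♙ · · ·│4
3│· · · · · · · ·│3
2│♙ ♙ ♔ ♙ ♗ ♙ ♙ ♙│2
1│♖ · ♗ · · · · ♖│1
  ─────────────────
  a b c d e f g h

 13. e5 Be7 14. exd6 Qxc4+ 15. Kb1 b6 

  a b c d e f g h
  ─────────────────
8│♜ · · · · · · ♜│8
7│♟ · · ♚ ♝ ♟ ♟ ·│7
6│· ♟ · ♙ ♟ ♞ · ·│6
5│· · · · · · · ♟│5
4│· · ♛ · · · · ·│4
3│· · · · · · · ·│3
2│♙ ♙ · ♙ ♗ ♙ ♙ ♙│2
1│♖ ♔ ♗ · · · · ♖│1
  ─────────────────
  a b c d e f g h



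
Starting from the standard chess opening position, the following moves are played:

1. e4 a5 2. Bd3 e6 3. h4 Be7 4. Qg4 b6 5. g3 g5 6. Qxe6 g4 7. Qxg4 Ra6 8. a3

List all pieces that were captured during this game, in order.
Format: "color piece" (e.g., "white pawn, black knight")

Tracking captures:
  Qxe6: captured black pawn
  Qxg4: captured black pawn

black pawn, black pawn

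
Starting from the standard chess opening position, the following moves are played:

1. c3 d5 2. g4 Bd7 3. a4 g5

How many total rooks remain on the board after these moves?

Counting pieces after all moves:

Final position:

  a b c d e f g h
  ─────────────────
8│♜ ♞ · ♛ ♚ ♝ ♞ ♜│8
7│♟ ♟ ♟ ♝ ♟ ♟ · ♟│7
6│· · · · · · · ·│6
5│· · · ♟ · · ♟ ·│5
4│♙ · · · · · ♙ ·│4
3│· · ♙ · · · · ·│3
2│· ♙ · ♙ ♙ ♙ · ♙│2
1│♖ ♘ ♗ ♕ ♔ ♗ ♘ ♖│1
  ─────────────────
  a b c d e f g h


4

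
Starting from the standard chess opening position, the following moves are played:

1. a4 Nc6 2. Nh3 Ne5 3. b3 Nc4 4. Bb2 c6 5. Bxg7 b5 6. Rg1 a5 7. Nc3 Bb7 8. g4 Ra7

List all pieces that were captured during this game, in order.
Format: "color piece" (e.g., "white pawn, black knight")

Tracking captures:
  Bxg7: captured black pawn

black pawn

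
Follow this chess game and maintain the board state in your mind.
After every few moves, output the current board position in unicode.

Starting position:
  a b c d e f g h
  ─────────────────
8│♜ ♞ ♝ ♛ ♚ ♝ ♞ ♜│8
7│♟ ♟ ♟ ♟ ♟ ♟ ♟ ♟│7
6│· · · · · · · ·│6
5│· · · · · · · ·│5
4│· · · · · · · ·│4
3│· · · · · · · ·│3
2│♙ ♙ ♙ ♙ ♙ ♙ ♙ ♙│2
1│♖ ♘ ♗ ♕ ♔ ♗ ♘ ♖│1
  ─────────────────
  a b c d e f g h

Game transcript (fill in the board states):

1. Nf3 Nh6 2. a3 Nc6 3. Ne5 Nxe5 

  a b c d e f g h
  ─────────────────
8│♜ · ♝ ♛ ♚ ♝ · ♜│8
7│♟ ♟ ♟ ♟ ♟ ♟ ♟ ♟│7
6│· · · · · · · ♞│6
5│· · · · ♞ · · ·│5
4│· · · · · · · ·│4
3│♙ · · · · · · ·│3
2│· ♙ ♙ ♙ ♙ ♙ ♙ ♙│2
1│♖ ♘ ♗ ♕ ♔ ♗ · ♖│1
  ─────────────────
  a b c d e f g h

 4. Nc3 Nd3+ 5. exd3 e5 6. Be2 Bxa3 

  a b c d e f g h
  ─────────────────
8│♜ · ♝ ♛ ♚ · · ♜│8
7│♟ ♟ ♟ ♟ · ♟ ♟ ♟│7
6│· · · · · · · ♞│6
5│· · · · ♟ · · ·│5
4│· · · · · · · ·│4
3│♝ · ♘ ♙ · · · ·│3
2│· ♙ ♙ ♙ ♗ ♙ ♙ ♙│2
1│♖ · ♗ ♕ ♔ · · ♖│1
  ─────────────────
  a b c d e f g h

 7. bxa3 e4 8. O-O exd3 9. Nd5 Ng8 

  a b c d e f g h
  ─────────────────
8│♜ · ♝ ♛ ♚ · ♞ ♜│8
7│♟ ♟ ♟ ♟ · ♟ ♟ ♟│7
6│· · · · · · · ·│6
5│· · · ♘ · · · ·│5
4│· · · · · · · ·│4
3│♙ · · ♟ · · · ·│3
2│· · ♙ ♙ ♗ ♙ ♙ ♙│2
1│♖ · ♗ ♕ · ♖ ♔ ·│1
  ─────────────────
  a b c d e f g h

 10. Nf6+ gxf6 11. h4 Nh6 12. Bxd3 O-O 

  a b c d e f g h
  ─────────────────
8│♜ · ♝ ♛ · ♜ ♚ ·│8
7│♟ ♟ ♟ ♟ · ♟ · ♟│7
6│· · · · · ♟ · ♞│6
5│· · · · · · · ·│5
4│· · · · · · · ♙│4
3│♙ · · ♗ · · · ·│3
2│· · ♙ ♙ · ♙ ♙ ·│2
1│♖ · ♗ ♕ · ♖ ♔ ·│1
  ─────────────────
  a b c d e f g h



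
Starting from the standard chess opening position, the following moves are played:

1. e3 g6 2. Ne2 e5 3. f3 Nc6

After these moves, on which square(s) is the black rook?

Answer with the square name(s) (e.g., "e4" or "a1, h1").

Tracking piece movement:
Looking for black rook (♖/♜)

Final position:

  a b c d e f g h
  ─────────────────
8│♜ · ♝ ♛ ♚ ♝ ♞ ♜│8
7│♟ ♟ ♟ ♟ · ♟ · ♟│7
6│· · ♞ · · · ♟ ·│6
5│· · · · ♟ · · ·│5
4│· · · · · · · ·│4
3│· · · · ♙ ♙ · ·│3
2│♙ ♙ ♙ ♙ ♘ · ♙ ♙│2
1│♖ ♘ ♗ ♕ ♔ ♗ · ♖│1
  ─────────────────
  a b c d e f g h


a8, h8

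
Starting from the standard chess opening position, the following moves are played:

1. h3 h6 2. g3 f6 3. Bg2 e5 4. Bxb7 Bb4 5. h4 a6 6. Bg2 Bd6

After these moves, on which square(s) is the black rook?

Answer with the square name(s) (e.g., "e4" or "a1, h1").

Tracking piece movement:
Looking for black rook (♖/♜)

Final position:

  a b c d e f g h
  ─────────────────
8│♜ ♞ ♝ ♛ ♚ · ♞ ♜│8
7│· · ♟ ♟ · · ♟ ·│7
6│♟ · · ♝ · ♟ · ♟│6
5│· · · · ♟ · · ·│5
4│· · · · · · · ♙│4
3│· · · · · · ♙ ·│3
2│♙ ♙ ♙ ♙ ♙ ♙ ♗ ·│2
1│♖ ♘ ♗ ♕ ♔ · ♘ ♖│1
  ─────────────────
  a b c d e f g h


a8, h8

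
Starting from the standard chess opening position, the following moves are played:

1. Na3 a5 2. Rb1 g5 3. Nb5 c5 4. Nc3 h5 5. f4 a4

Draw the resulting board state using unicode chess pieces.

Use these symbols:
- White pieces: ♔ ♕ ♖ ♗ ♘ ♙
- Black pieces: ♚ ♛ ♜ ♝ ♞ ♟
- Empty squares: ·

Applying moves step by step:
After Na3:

♜ ♞ ♝ ♛ ♚ ♝ ♞ ♜
♟ ♟ ♟ ♟ ♟ ♟ ♟ ♟
· · · · · · · ·
· · · · · · · ·
· · · · · · · ·
♘ · · · · · · ·
♙ ♙ ♙ ♙ ♙ ♙ ♙ ♙
♖ · ♗ ♕ ♔ ♗ ♘ ♖


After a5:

♜ ♞ ♝ ♛ ♚ ♝ ♞ ♜
· ♟ ♟ ♟ ♟ ♟ ♟ ♟
· · · · · · · ·
♟ · · · · · · ·
· · · · · · · ·
♘ · · · · · · ·
♙ ♙ ♙ ♙ ♙ ♙ ♙ ♙
♖ · ♗ ♕ ♔ ♗ ♘ ♖


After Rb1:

♜ ♞ ♝ ♛ ♚ ♝ ♞ ♜
· ♟ ♟ ♟ ♟ ♟ ♟ ♟
· · · · · · · ·
♟ · · · · · · ·
· · · · · · · ·
♘ · · · · · · ·
♙ ♙ ♙ ♙ ♙ ♙ ♙ ♙
· ♖ ♗ ♕ ♔ ♗ ♘ ♖


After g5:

♜ ♞ ♝ ♛ ♚ ♝ ♞ ♜
· ♟ ♟ ♟ ♟ ♟ · ♟
· · · · · · · ·
♟ · · · · · ♟ ·
· · · · · · · ·
♘ · · · · · · ·
♙ ♙ ♙ ♙ ♙ ♙ ♙ ♙
· ♖ ♗ ♕ ♔ ♗ ♘ ♖


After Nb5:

♜ ♞ ♝ ♛ ♚ ♝ ♞ ♜
· ♟ ♟ ♟ ♟ ♟ · ♟
· · · · · · · ·
♟ ♘ · · · · ♟ ·
· · · · · · · ·
· · · · · · · ·
♙ ♙ ♙ ♙ ♙ ♙ ♙ ♙
· ♖ ♗ ♕ ♔ ♗ ♘ ♖


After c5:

♜ ♞ ♝ ♛ ♚ ♝ ♞ ♜
· ♟ · ♟ ♟ ♟ · ♟
· · · · · · · ·
♟ ♘ ♟ · · · ♟ ·
· · · · · · · ·
· · · · · · · ·
♙ ♙ ♙ ♙ ♙ ♙ ♙ ♙
· ♖ ♗ ♕ ♔ ♗ ♘ ♖


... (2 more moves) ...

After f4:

♜ ♞ ♝ ♛ ♚ ♝ ♞ ♜
· ♟ · ♟ ♟ ♟ · ·
· · · · · · · ·
♟ · ♟ · · · ♟ ♟
· · · · · ♙ · ·
· · ♘ · · · · ·
♙ ♙ ♙ ♙ ♙ · ♙ ♙
· ♖ ♗ ♕ ♔ ♗ ♘ ♖


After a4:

♜ ♞ ♝ ♛ ♚ ♝ ♞ ♜
· ♟ · ♟ ♟ ♟ · ·
· · · · · · · ·
· · ♟ · · · ♟ ♟
♟ · · · · ♙ · ·
· · ♘ · · · · ·
♙ ♙ ♙ ♙ ♙ · ♙ ♙
· ♖ ♗ ♕ ♔ ♗ ♘ ♖



  a b c d e f g h
  ─────────────────
8│♜ ♞ ♝ ♛ ♚ ♝ ♞ ♜│8
7│· ♟ · ♟ ♟ ♟ · ·│7
6│· · · · · · · ·│6
5│· · ♟ · · · ♟ ♟│5
4│♟ · · · · ♙ · ·│4
3│· · ♘ · · · · ·│3
2│♙ ♙ ♙ ♙ ♙ · ♙ ♙│2
1│· ♖ ♗ ♕ ♔ ♗ ♘ ♖│1
  ─────────────────
  a b c d e f g h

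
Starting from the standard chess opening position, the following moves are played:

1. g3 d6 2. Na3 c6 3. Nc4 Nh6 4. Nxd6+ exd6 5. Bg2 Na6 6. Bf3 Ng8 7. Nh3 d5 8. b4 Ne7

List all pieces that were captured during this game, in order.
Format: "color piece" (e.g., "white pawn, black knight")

Tracking captures:
  Nxd6+: captured black pawn
  exd6: captured white knight

black pawn, white knight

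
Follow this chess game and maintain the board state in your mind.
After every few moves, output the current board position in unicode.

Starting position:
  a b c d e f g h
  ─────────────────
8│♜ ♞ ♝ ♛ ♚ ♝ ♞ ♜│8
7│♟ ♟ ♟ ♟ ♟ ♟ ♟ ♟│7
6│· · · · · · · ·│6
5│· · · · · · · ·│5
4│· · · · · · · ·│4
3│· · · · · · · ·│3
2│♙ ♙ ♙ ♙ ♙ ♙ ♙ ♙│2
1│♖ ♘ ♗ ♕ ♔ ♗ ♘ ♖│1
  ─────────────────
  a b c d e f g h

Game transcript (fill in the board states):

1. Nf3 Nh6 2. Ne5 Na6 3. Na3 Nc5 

  a b c d e f g h
  ─────────────────
8│♜ · ♝ ♛ ♚ ♝ · ♜│8
7│♟ ♟ ♟ ♟ ♟ ♟ ♟ ♟│7
6│· · · · · · · ♞│6
5│· · ♞ · ♘ · · ·│5
4│· · · · · · · ·│4
3│♘ · · · · · · ·│3
2│♙ ♙ ♙ ♙ ♙ ♙ ♙ ♙│2
1│♖ · ♗ ♕ ♔ ♗ · ♖│1
  ─────────────────
  a b c d e f g h

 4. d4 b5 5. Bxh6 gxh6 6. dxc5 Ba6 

  a b c d e f g h
  ─────────────────
8│♜ · · ♛ ♚ ♝ · ♜│8
7│♟ · ♟ ♟ ♟ ♟ · ♟│7
6│♝ · · · · · · ♟│6
5│· ♟ ♙ · ♘ · · ·│5
4│· · · · · · · ·│4
3│♘ · · · · · · ·│3
2│♙ ♙ ♙ · ♙ ♙ ♙ ♙│2
1│♖ · · ♕ ♔ ♗ · ♖│1
  ─────────────────
  a b c d e f g h

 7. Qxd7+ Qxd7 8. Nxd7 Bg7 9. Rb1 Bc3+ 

  a b c d e f g h
  ─────────────────
8│♜ · · · ♚ · · ♜│8
7│♟ · ♟ ♘ ♟ ♟ · ♟│7
6│♝ · · · · · · ♟│6
5│· ♟ ♙ · · · · ·│5
4│· · · · · · · ·│4
3│♘ · ♝ · · · · ·│3
2│♙ ♙ ♙ · ♙ ♙ ♙ ♙│2
1│· ♖ · · ♔ ♗ · ♖│1
  ─────────────────
  a b c d e f g h

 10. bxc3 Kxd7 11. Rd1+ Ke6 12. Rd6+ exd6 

  a b c d e f g h
  ─────────────────
8│♜ · · · · · · ♜│8
7│♟ · ♟ · · ♟ · ♟│7
6│♝ · · ♟ ♚ · · ♟│6
5│· ♟ ♙ · · · · ·│5
4│· · · · · · · ·│4
3│♘ · ♙ · · · · ·│3
2│♙ · ♙ · ♙ ♙ ♙ ♙│2
1│· · · · ♔ ♗ · ♖│1
  ─────────────────
  a b c d e f g h

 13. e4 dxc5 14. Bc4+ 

  a b c d e f g h
  ─────────────────
8│♜ · · · · · · ♜│8
7│♟ · ♟ · · ♟ · ♟│7
6│♝ · · · ♚ · · ♟│6
5│· ♟ ♟ · · · · ·│5
4│· · ♗ · ♙ · · ·│4
3│♘ · ♙ · · · · ·│3
2│♙ · ♙ · · ♙ ♙ ♙│2
1│· · · · ♔ · · ♖│1
  ─────────────────
  a b c d e f g h


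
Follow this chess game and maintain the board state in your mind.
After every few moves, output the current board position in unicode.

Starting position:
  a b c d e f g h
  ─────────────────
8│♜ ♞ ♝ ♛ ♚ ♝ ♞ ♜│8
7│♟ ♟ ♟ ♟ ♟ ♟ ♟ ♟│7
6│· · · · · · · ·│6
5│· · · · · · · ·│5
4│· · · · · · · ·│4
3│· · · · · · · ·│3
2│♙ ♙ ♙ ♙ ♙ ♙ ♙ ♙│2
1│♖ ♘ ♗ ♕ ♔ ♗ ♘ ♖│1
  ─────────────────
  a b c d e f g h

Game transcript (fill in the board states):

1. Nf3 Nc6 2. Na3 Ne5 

  a b c d e f g h
  ─────────────────
8│♜ · ♝ ♛ ♚ ♝ ♞ ♜│8
7│♟ ♟ ♟ ♟ ♟ ♟ ♟ ♟│7
6│· · · · · · · ·│6
5│· · · · ♞ · · ·│5
4│· · · · · · · ·│4
3│♘ · · · · ♘ · ·│3
2│♙ ♙ ♙ ♙ ♙ ♙ ♙ ♙│2
1│♖ · ♗ ♕ ♔ ♗ · ♖│1
  ─────────────────
  a b c d e f g h

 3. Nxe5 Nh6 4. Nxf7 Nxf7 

  a b c d e f g h
  ─────────────────
8│♜ · ♝ ♛ ♚ ♝ · ♜│8
7│♟ ♟ ♟ ♟ ♟ ♞ ♟ ♟│7
6│· · · · · · · ·│6
5│· · · · · · · ·│5
4│· · · · · · · ·│4
3│♘ · · · · · · ·│3
2│♙ ♙ ♙ ♙ ♙ ♙ ♙ ♙│2
1│♖ · ♗ ♕ ♔ ♗ · ♖│1
  ─────────────────
  a b c d e f g h

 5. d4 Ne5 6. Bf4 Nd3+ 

  a b c d e f g h
  ─────────────────
8│♜ · ♝ ♛ ♚ ♝ · ♜│8
7│♟ ♟ ♟ ♟ ♟ · ♟ ♟│7
6│· · · · · · · ·│6
5│· · · · · · · ·│5
4│· · · ♙ · ♗ · ·│4
3│♘ · · ♞ · · · ·│3
2│♙ ♙ ♙ · ♙ ♙ ♙ ♙│2
1│♖ · · ♕ ♔ ♗ · ♖│1
  ─────────────────
  a b c d e f g h

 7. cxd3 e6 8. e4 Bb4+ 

  a b c d e f g h
  ─────────────────
8│♜ · ♝ ♛ ♚ · · ♜│8
7│♟ ♟ ♟ ♟ · · ♟ ♟│7
6│· · · · ♟ · · ·│6
5│· · · · · · · ·│5
4│· ♝ · ♙ ♙ ♗ · ·│4
3│♘ · · ♙ · · · ·│3
2│♙ ♙ · · · ♙ ♙ ♙│2
1│♖ · · ♕ ♔ ♗ · ♖│1
  ─────────────────
  a b c d e f g h



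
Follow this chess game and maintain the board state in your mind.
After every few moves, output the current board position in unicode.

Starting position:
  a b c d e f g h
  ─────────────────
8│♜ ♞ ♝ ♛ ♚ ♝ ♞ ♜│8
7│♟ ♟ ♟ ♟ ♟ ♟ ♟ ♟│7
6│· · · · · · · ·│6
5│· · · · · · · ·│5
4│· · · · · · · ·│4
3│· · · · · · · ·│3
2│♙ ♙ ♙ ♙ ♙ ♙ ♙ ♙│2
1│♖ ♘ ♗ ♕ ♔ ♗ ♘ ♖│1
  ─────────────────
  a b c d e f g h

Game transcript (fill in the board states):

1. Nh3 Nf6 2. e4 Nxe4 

  a b c d e f g h
  ─────────────────
8│♜ ♞ ♝ ♛ ♚ ♝ · ♜│8
7│♟ ♟ ♟ ♟ ♟ ♟ ♟ ♟│7
6│· · · · · · · ·│6
5│· · · · · · · ·│5
4│· · · · ♞ · · ·│4
3│· · · · · · · ♘│3
2│♙ ♙ ♙ ♙ · ♙ ♙ ♙│2
1│♖ ♘ ♗ ♕ ♔ ♗ · ♖│1
  ─────────────────
  a b c d e f g h

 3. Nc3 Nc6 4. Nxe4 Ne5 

  a b c d e f g h
  ─────────────────
8│♜ · ♝ ♛ ♚ ♝ · ♜│8
7│♟ ♟ ♟ ♟ ♟ ♟ ♟ ♟│7
6│· · · · · · · ·│6
5│· · · · ♞ · · ·│5
4│· · · · ♘ · · ·│4
3│· · · · · · · ♘│3
2│♙ ♙ ♙ ♙ · ♙ ♙ ♙│2
1│♖ · ♗ ♕ ♔ ♗ · ♖│1
  ─────────────────
  a b c d e f g h

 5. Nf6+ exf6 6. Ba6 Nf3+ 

  a b c d e f g h
  ─────────────────
8│♜ · ♝ ♛ ♚ ♝ · ♜│8
7│♟ ♟ ♟ ♟ · ♟ ♟ ♟│7
6│♗ · · · · ♟ · ·│6
5│· · · · · · · ·│5
4│· · · · · · · ·│4
3│· · · · · ♞ · ♘│3
2│♙ ♙ ♙ ♙ · ♙ ♙ ♙│2
1│♖ · ♗ ♕ ♔ · · ♖│1
  ─────────────────
  a b c d e f g h

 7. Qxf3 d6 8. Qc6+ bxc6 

  a b c d e f g h
  ─────────────────
8│♜ · ♝ ♛ ♚ ♝ · ♜│8
7│♟ · ♟ · · ♟ ♟ ♟│7
6│♗ · ♟ ♟ · ♟ · ·│6
5│· · · · · · · ·│5
4│· · · · · · · ·│4
3│· · · · · · · ♘│3
2│♙ ♙ ♙ ♙ · ♙ ♙ ♙│2
1│♖ · ♗ · ♔ · · ♖│1
  ─────────────────
  a b c d e f g h

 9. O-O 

  a b c d e f g h
  ─────────────────
8│♜ · ♝ ♛ ♚ ♝ · ♜│8
7│♟ · ♟ · · ♟ ♟ ♟│7
6│♗ · ♟ ♟ · ♟ · ·│6
5│· · · · · · · ·│5
4│· · · · · · · ·│4
3│· · · · · · · ♘│3
2│♙ ♙ ♙ ♙ · ♙ ♙ ♙│2
1│♖ · ♗ · · ♖ ♔ ·│1
  ─────────────────
  a b c d e f g h


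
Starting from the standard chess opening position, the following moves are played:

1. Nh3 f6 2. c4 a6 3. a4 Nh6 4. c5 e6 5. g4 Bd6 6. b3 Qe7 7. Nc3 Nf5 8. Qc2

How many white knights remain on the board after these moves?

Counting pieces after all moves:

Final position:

  a b c d e f g h
  ─────────────────
8│♜ ♞ ♝ · ♚ · · ♜│8
7│· ♟ ♟ ♟ ♛ · ♟ ♟│7
6│♟ · · ♝ ♟ ♟ · ·│6
5│· · ♙ · · ♞ · ·│5
4│♙ · · · · · ♙ ·│4
3│· ♙ ♘ · · · · ♘│3
2│· · ♕ ♙ ♙ ♙ · ♙│2
1│♖ · ♗ · ♔ ♗ · ♖│1
  ─────────────────
  a b c d e f g h


2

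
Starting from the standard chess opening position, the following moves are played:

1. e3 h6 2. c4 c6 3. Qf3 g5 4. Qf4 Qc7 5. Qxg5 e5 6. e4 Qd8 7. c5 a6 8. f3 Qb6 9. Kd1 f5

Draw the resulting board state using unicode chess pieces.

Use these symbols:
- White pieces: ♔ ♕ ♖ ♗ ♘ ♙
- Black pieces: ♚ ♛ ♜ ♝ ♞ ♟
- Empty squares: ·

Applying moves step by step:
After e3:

♜ ♞ ♝ ♛ ♚ ♝ ♞ ♜
♟ ♟ ♟ ♟ ♟ ♟ ♟ ♟
· · · · · · · ·
· · · · · · · ·
· · · · · · · ·
· · · · ♙ · · ·
♙ ♙ ♙ ♙ · ♙ ♙ ♙
♖ ♘ ♗ ♕ ♔ ♗ ♘ ♖


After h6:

♜ ♞ ♝ ♛ ♚ ♝ ♞ ♜
♟ ♟ ♟ ♟ ♟ ♟ ♟ ·
· · · · · · · ♟
· · · · · · · ·
· · · · · · · ·
· · · · ♙ · · ·
♙ ♙ ♙ ♙ · ♙ ♙ ♙
♖ ♘ ♗ ♕ ♔ ♗ ♘ ♖


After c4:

♜ ♞ ♝ ♛ ♚ ♝ ♞ ♜
♟ ♟ ♟ ♟ ♟ ♟ ♟ ·
· · · · · · · ♟
· · · · · · · ·
· · ♙ · · · · ·
· · · · ♙ · · ·
♙ ♙ · ♙ · ♙ ♙ ♙
♖ ♘ ♗ ♕ ♔ ♗ ♘ ♖


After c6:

♜ ♞ ♝ ♛ ♚ ♝ ♞ ♜
♟ ♟ · ♟ ♟ ♟ ♟ ·
· · ♟ · · · · ♟
· · · · · · · ·
· · ♙ · · · · ·
· · · · ♙ · · ·
♙ ♙ · ♙ · ♙ ♙ ♙
♖ ♘ ♗ ♕ ♔ ♗ ♘ ♖


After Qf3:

♜ ♞ ♝ ♛ ♚ ♝ ♞ ♜
♟ ♟ · ♟ ♟ ♟ ♟ ·
· · ♟ · · · · ♟
· · · · · · · ·
· · ♙ · · · · ·
· · · · ♙ ♕ · ·
♙ ♙ · ♙ · ♙ ♙ ♙
♖ ♘ ♗ · ♔ ♗ ♘ ♖


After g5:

♜ ♞ ♝ ♛ ♚ ♝ ♞ ♜
♟ ♟ · ♟ ♟ ♟ · ·
· · ♟ · · · · ♟
· · · · · · ♟ ·
· · ♙ · · · · ·
· · · · ♙ ♕ · ·
♙ ♙ · ♙ · ♙ ♙ ♙
♖ ♘ ♗ · ♔ ♗ ♘ ♖


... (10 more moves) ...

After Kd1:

♜ ♞ ♝ · ♚ ♝ ♞ ♜
· ♟ · ♟ · ♟ · ·
♟ ♛ ♟ · · · · ♟
· · ♙ · ♟ · ♕ ·
· · · · ♙ · · ·
· · · · · ♙ · ·
♙ ♙ · ♙ · · ♙ ♙
♖ ♘ ♗ ♔ · ♗ ♘ ♖


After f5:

♜ ♞ ♝ · ♚ ♝ ♞ ♜
· ♟ · ♟ · · · ·
♟ ♛ ♟ · · · · ♟
· · ♙ · ♟ ♟ ♕ ·
· · · · ♙ · · ·
· · · · · ♙ · ·
♙ ♙ · ♙ · · ♙ ♙
♖ ♘ ♗ ♔ · ♗ ♘ ♖



  a b c d e f g h
  ─────────────────
8│♜ ♞ ♝ · ♚ ♝ ♞ ♜│8
7│· ♟ · ♟ · · · ·│7
6│♟ ♛ ♟ · · · · ♟│6
5│· · ♙ · ♟ ♟ ♕ ·│5
4│· · · · ♙ · · ·│4
3│· · · · · ♙ · ·│3
2│♙ ♙ · ♙ · · ♙ ♙│2
1│♖ ♘ ♗ ♔ · ♗ ♘ ♖│1
  ─────────────────
  a b c d e f g h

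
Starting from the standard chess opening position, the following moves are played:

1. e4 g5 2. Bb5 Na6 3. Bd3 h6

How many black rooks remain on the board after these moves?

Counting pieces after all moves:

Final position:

  a b c d e f g h
  ─────────────────
8│♜ · ♝ ♛ ♚ ♝ ♞ ♜│8
7│♟ ♟ ♟ ♟ ♟ ♟ · ·│7
6│♞ · · · · · · ♟│6
5│· · · · · · ♟ ·│5
4│· · · · ♙ · · ·│4
3│· · · ♗ · · · ·│3
2│♙ ♙ ♙ ♙ · ♙ ♙ ♙│2
1│♖ ♘ ♗ ♕ ♔ · ♘ ♖│1
  ─────────────────
  a b c d e f g h


2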